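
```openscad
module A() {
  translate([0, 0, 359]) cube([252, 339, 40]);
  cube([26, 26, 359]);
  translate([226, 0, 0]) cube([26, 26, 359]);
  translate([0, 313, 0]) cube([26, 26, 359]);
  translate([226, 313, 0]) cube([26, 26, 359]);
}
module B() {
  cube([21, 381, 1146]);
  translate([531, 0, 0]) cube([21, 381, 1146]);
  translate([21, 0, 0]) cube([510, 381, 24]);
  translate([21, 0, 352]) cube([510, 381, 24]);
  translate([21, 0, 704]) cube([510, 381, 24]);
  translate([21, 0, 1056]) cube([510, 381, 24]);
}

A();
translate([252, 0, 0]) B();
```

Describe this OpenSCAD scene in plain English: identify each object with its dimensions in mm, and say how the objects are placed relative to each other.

A is a simple wooden stool: a rectangular seat 252 mm (x) by 339 mm (y), 40 mm thick, top face at z = 399 mm, on four square legs, each 26×26 mm in cross-section. The legs rest on z = 0, each flush with a corner of the seat.

B is an open bookshelf. Two side panels, each 21 mm thick, 381 mm deep and 1146 mm tall, stand 552 mm apart (outside-to-outside). Between them sit 4 shelves, each 24 mm thick and 381 mm deep, spanning the full gap between the sides. The bottom shelf rests on the floor (its underside at z = 0) and the clear gap between one shelf's top and the next shelf's underside is 328 mm.

The bookshelf is against the stool's +x side, with their −y faces flush.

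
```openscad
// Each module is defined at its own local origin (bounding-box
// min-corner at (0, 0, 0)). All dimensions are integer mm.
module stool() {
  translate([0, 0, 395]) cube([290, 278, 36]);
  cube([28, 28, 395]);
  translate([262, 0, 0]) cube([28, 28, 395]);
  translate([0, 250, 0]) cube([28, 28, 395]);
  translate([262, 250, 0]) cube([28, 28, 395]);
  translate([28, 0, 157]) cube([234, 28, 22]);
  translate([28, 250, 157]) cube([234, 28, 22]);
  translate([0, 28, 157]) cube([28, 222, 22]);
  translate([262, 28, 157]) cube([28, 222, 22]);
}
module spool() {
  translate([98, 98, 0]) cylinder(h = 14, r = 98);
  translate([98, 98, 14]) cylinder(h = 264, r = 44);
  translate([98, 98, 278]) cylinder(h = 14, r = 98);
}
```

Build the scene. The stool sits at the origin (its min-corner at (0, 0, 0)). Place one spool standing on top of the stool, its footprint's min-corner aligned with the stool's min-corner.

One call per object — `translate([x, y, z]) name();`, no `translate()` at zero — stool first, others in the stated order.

stool();
translate([0, 0, 431]) spool();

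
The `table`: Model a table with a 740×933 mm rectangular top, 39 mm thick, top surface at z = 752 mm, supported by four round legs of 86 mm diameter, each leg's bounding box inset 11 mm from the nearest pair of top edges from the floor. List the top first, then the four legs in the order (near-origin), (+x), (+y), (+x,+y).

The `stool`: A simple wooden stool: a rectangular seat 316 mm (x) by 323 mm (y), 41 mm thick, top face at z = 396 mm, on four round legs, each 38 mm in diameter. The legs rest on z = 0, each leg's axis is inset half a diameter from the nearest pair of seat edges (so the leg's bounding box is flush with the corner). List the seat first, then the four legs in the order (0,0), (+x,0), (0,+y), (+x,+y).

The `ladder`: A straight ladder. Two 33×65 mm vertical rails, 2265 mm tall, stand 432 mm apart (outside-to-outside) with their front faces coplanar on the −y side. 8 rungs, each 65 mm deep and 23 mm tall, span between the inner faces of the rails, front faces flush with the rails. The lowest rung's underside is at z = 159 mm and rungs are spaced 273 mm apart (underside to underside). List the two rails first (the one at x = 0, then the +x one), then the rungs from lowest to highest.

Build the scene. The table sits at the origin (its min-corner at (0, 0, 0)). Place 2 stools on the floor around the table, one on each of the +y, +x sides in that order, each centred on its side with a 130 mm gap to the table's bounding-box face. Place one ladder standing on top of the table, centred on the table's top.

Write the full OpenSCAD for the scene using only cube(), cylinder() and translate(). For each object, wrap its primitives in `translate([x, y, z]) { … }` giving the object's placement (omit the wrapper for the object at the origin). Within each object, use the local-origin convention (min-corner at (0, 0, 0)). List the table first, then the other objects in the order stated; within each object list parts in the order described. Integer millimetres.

translate([0, 0, 713]) cube([740, 933, 39]);
translate([54, 54, 0]) cylinder(h = 713, r = 43);
translate([686, 54, 0]) cylinder(h = 713, r = 43);
translate([54, 879, 0]) cylinder(h = 713, r = 43);
translate([686, 879, 0]) cylinder(h = 713, r = 43);
translate([212, 1063, 0]) {
  translate([0, 0, 355]) cube([316, 323, 41]);
  translate([19, 19, 0]) cylinder(h = 355, r = 19);
  translate([297, 19, 0]) cylinder(h = 355, r = 19);
  translate([19, 304, 0]) cylinder(h = 355, r = 19);
  translate([297, 304, 0]) cylinder(h = 355, r = 19);
}
translate([870, 305, 0]) {
  translate([0, 0, 355]) cube([316, 323, 41]);
  translate([19, 19, 0]) cylinder(h = 355, r = 19);
  translate([297, 19, 0]) cylinder(h = 355, r = 19);
  translate([19, 304, 0]) cylinder(h = 355, r = 19);
  translate([297, 304, 0]) cylinder(h = 355, r = 19);
}
translate([154, 434, 752]) {
  cube([33, 65, 2265]);
  translate([399, 0, 0]) cube([33, 65, 2265]);
  translate([33, 0, 159]) cube([366, 65, 23]);
  translate([33, 0, 432]) cube([366, 65, 23]);
  translate([33, 0, 705]) cube([366, 65, 23]);
  translate([33, 0, 978]) cube([366, 65, 23]);
  translate([33, 0, 1251]) cube([366, 65, 23]);
  translate([33, 0, 1524]) cube([366, 65, 23]);
  translate([33, 0, 1797]) cube([366, 65, 23]);
  translate([33, 0, 2070]) cube([366, 65, 23]);
}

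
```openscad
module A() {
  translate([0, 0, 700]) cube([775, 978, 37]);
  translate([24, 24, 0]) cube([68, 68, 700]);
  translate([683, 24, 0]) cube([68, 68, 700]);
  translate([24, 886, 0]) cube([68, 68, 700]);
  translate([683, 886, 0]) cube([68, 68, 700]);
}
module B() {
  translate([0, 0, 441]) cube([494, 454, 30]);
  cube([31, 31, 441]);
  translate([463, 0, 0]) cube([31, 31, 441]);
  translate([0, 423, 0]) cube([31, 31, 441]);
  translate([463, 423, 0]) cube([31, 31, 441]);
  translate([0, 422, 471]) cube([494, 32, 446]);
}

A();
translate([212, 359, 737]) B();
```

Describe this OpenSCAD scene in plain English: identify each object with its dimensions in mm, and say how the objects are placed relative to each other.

A is a table: top 775 mm (x) × 978 mm (y), 37 mm thick, upper face at z = 737 mm, on four 68×68 mm square legs, each inset 24 mm from the nearest pair of top edges, running from z = 0 to the bottom of the top.

B is a chair. The seat is a 494×454×30 mm slab with its top at z = 471 mm, on four 31×31 mm corner legs (flush with the seat edges, standing on z = 0). A flat backrest 32 mm thick, 446 mm tall, spans the full seat width and rises from the seat top along its +y edge, rear face flush with the rear of the seat.

The chair is on top of the table.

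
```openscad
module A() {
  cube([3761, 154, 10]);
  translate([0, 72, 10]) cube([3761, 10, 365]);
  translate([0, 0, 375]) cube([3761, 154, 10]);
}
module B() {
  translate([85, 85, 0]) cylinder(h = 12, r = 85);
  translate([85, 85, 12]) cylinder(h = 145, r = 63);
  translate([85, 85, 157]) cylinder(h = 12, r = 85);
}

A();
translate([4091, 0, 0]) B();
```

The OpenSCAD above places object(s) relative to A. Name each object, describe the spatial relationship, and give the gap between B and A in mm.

A is an I-beam. B is a spool. The spool is on the floor beside the I-beam on its +x side. The gap between the spool and the I-beam is 330 mm.

The spool's nearest face is 330 mm from the I-beam's +x face.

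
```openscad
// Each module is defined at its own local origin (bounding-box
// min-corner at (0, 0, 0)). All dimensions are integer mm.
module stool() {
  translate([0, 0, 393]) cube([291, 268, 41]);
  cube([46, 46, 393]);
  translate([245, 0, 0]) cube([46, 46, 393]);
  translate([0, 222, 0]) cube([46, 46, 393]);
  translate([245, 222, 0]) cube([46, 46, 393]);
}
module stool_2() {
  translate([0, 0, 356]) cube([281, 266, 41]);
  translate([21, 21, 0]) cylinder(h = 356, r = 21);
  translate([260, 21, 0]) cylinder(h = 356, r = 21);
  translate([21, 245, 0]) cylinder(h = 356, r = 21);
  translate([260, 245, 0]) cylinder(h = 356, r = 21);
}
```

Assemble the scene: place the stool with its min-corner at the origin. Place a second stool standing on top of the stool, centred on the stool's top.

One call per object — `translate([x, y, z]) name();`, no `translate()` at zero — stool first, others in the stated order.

stool();
translate([5, 1, 434]) stool_2();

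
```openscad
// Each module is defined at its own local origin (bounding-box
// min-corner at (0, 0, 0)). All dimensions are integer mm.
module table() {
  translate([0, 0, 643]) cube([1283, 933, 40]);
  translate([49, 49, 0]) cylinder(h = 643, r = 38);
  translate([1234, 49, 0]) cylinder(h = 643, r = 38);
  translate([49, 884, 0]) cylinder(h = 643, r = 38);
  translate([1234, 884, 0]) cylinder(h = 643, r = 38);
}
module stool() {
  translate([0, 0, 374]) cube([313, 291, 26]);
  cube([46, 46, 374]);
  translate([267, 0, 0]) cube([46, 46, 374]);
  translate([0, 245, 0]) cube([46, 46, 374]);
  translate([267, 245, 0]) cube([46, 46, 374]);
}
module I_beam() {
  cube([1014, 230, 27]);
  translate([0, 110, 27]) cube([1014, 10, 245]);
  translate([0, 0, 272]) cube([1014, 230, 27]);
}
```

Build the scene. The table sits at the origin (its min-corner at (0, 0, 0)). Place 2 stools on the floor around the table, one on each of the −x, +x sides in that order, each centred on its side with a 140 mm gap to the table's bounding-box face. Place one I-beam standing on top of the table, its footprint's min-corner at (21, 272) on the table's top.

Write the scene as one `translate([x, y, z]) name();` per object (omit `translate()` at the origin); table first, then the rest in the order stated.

table();
translate([-453, 321, 0]) stool();
translate([1423, 321, 0]) stool();
translate([21, 272, 683]) I_beam();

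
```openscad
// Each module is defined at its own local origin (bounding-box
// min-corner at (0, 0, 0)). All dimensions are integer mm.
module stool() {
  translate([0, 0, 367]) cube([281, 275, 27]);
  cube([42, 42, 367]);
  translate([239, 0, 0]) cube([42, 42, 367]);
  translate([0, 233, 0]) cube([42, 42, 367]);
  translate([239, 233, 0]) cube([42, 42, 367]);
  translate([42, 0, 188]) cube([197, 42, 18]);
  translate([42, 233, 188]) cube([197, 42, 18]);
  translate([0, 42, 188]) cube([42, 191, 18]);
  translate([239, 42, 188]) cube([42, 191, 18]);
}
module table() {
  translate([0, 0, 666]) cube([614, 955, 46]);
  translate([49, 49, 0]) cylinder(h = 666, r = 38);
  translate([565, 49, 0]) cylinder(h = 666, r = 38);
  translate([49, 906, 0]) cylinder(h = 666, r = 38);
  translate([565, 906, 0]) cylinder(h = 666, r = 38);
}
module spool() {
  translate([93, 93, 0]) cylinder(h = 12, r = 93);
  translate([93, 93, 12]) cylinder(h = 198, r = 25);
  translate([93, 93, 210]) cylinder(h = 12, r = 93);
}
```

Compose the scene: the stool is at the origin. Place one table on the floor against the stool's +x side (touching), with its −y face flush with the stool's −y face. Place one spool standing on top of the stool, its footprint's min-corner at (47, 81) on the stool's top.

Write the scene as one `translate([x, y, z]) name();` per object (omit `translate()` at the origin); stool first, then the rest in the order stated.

stool();
translate([281, 0, 0]) table();
translate([47, 81, 394]) spool();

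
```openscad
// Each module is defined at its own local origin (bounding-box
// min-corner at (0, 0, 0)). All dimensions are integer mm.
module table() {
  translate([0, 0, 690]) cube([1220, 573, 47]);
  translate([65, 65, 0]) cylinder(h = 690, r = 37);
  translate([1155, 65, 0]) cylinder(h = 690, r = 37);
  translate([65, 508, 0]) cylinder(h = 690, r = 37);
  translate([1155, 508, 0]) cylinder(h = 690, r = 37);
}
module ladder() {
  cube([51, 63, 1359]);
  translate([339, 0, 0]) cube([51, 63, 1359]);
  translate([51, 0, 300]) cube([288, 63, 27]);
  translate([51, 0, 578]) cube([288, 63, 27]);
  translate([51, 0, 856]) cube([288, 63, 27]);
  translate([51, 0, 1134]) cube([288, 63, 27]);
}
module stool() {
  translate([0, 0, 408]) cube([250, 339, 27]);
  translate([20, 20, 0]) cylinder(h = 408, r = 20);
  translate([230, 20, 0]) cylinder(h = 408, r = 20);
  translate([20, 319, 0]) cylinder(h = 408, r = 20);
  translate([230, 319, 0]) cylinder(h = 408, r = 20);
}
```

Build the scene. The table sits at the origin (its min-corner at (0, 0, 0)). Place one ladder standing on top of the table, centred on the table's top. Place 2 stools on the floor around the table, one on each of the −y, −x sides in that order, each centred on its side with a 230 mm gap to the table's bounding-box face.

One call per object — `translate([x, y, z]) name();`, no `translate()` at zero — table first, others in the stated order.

table();
translate([415, 255, 737]) ladder();
translate([485, -569, 0]) stool();
translate([-480, 117, 0]) stool();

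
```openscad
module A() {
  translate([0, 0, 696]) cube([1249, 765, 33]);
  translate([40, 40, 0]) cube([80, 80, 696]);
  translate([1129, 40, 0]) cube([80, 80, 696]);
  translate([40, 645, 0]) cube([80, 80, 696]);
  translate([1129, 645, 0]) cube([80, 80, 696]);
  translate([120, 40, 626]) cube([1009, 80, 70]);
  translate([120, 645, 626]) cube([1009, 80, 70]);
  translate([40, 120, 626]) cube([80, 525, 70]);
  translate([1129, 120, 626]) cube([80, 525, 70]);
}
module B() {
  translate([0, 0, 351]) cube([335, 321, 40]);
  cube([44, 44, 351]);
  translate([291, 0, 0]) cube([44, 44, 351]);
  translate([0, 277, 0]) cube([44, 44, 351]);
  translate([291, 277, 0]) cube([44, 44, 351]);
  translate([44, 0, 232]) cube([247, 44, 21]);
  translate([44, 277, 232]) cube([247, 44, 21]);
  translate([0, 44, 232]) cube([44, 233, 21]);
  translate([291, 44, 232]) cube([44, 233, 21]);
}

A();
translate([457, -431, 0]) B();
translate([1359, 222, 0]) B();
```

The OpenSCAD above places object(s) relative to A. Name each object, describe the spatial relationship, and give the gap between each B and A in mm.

A is a table. B is a stool. Two stools sit around the table at the −y, +x sides. The gap between each stool and the table is 110 mm.

Each stool's nearest face is 110 mm from the table's bounding box.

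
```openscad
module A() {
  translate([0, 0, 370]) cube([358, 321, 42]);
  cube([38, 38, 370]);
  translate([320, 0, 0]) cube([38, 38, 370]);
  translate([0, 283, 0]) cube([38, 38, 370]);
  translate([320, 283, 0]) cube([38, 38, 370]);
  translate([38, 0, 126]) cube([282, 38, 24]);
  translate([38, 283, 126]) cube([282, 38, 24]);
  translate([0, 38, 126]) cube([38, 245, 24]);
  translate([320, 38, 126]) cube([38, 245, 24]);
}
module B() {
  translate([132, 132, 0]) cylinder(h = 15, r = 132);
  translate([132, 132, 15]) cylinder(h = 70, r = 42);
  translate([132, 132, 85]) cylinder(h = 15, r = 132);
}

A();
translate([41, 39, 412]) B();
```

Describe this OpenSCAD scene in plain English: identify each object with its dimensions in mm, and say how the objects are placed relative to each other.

A is a simple wooden stool: a rectangular seat 358 mm (x) by 321 mm (y), 42 mm thick, top face at z = 412 mm, on four square legs, each 38×38 mm in cross-section. The legs rest on z = 0, each flush with a corner of the seat. Four stretchers, 38 mm wide and 24 mm tall, connect adjacent legs with their undersides at z = 126 mm, each running between the inner faces of the legs it joins and aligned with the legs' outer faces on the other axis.

B is a spool: two coaxial disc flanges of radius 132 mm and thickness 15 mm, joined by a core cylinder of radius 42 mm and height 70 mm. The lower flange rests on z = 0 and the three cylinders share a vertical axis.

The spool is on top of the stool.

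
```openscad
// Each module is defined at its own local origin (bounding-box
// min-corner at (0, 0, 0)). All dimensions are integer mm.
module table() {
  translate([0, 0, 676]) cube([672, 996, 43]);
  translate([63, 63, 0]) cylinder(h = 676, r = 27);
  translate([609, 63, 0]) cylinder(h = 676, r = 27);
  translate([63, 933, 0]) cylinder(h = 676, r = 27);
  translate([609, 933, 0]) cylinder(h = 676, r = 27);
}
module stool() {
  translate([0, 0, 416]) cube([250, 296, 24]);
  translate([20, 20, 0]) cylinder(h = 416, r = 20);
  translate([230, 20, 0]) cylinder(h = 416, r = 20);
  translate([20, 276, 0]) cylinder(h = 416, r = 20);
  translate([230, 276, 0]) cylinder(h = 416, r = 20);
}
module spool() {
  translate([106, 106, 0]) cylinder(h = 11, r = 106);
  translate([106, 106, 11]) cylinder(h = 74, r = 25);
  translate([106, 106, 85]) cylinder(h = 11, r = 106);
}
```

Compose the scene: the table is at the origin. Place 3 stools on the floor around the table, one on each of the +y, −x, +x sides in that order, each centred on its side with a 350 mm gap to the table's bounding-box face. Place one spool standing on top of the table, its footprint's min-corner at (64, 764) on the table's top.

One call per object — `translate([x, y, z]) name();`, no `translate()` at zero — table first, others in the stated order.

table();
translate([211, 1346, 0]) stool();
translate([-600, 350, 0]) stool();
translate([1022, 350, 0]) stool();
translate([64, 764, 719]) spool();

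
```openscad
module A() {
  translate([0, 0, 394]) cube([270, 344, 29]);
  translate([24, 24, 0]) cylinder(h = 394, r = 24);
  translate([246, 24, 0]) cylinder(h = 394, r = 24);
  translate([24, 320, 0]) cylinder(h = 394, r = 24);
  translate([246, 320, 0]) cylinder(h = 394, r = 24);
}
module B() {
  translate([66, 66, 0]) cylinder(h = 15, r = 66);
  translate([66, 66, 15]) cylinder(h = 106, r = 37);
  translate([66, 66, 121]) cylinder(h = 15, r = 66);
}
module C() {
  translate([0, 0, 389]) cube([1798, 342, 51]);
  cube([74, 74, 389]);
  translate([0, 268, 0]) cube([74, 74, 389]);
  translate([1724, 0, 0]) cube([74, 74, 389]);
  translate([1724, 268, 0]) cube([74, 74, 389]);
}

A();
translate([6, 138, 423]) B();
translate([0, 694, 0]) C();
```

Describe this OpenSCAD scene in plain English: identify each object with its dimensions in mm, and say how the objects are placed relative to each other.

A is a four-legged stool. The seat is a 270×344×29 mm slab whose top surface is at z = 423 mm; four round legs, each 48 mm in diameter, run from the floor (z = 0) to the underside of the seat, each leg's axis is inset half a diameter from the nearest pair of seat edges (so the leg's bounding box is flush with the corner).

B is a spool: two coaxial disc flanges of radius 66 mm and thickness 15 mm, joined by a core cylinder of radius 37 mm and height 106 mm. The lower flange rests on z = 0 and the three cylinders share a vertical axis.

C is a bench: a 1798×342 mm seat slab, 51 mm thick, top at z = 440 mm, on four 74×74 mm square legs flush with the seat corners and standing on z = 0.

The spool is on top of the stool. The bench is on the floor beside the stool on its +y side.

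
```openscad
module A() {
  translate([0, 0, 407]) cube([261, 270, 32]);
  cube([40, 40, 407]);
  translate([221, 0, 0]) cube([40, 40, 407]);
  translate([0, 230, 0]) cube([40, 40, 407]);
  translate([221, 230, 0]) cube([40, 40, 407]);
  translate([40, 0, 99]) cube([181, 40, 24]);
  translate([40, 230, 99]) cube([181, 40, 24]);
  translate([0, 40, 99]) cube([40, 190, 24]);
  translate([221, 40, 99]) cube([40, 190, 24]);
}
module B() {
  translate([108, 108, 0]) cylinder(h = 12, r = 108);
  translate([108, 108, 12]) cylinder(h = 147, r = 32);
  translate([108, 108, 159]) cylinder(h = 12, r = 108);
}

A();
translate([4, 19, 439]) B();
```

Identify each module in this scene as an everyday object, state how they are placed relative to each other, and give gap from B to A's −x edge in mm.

The spool's min-x is at 4; the stool's min-x is 0; gap = 4 mm.

A is a stool. B is a spool. The spool is on top of the stool. The gap from the spool to the stool's −x edge is 4 mm.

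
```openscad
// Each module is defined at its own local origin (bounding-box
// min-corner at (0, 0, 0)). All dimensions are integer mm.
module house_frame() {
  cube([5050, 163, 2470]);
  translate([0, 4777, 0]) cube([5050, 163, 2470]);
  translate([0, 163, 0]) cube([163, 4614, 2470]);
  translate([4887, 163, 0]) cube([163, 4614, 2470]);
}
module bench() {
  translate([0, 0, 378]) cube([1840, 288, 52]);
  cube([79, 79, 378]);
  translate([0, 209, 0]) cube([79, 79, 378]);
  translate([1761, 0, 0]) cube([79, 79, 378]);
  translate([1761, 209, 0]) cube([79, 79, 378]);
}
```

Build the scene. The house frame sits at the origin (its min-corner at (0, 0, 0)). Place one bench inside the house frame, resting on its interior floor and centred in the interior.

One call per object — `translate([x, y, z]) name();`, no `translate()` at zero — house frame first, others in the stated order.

house_frame();
translate([1605, 2326, 0]) bench();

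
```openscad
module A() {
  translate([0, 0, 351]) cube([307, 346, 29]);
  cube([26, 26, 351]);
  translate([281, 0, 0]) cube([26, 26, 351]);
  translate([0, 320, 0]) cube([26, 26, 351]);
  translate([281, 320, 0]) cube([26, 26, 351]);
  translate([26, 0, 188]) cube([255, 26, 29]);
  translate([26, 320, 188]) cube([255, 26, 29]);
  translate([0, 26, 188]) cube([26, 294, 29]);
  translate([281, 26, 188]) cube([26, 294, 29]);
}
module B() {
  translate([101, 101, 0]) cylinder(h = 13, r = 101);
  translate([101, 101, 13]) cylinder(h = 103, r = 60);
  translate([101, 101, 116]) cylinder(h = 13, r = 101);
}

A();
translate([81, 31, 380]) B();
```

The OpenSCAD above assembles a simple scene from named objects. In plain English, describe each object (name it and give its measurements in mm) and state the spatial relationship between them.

A is a four-legged stool. The seat is a 307×346×29 mm slab whose top surface is at z = 380 mm; four square legs, each 26×26 mm in cross-section, run from the floor (z = 0) to the underside of the seat, each flush with a corner of the seat. Four stretchers, 26 mm wide and 29 mm tall, connect adjacent legs with their undersides at z = 188 mm, each running between the inner faces of the legs it joins and aligned with the legs' outer faces on the other axis.

B is a spool: two coaxial disc flanges of radius 101 mm and thickness 13 mm, joined by a core cylinder of radius 60 mm and height 103 mm. The lower flange rests on z = 0 and the three cylinders share a vertical axis.

The spool is on top of the stool.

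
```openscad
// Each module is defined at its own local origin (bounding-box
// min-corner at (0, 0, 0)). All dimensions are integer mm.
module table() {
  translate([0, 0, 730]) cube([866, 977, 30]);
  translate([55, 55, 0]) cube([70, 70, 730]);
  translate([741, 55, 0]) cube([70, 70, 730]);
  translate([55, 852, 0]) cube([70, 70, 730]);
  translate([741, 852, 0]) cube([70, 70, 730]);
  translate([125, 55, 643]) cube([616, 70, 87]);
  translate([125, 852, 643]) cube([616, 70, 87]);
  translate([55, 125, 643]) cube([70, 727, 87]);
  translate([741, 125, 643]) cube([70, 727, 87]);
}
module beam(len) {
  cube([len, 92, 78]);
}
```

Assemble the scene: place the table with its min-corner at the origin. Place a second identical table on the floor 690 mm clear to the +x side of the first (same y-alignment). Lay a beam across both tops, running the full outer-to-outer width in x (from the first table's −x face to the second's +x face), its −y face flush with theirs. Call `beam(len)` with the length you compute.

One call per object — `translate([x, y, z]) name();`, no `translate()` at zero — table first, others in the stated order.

table();
translate([1556, 0, 0]) table();
translate([0, 0, 760]) beam(2422);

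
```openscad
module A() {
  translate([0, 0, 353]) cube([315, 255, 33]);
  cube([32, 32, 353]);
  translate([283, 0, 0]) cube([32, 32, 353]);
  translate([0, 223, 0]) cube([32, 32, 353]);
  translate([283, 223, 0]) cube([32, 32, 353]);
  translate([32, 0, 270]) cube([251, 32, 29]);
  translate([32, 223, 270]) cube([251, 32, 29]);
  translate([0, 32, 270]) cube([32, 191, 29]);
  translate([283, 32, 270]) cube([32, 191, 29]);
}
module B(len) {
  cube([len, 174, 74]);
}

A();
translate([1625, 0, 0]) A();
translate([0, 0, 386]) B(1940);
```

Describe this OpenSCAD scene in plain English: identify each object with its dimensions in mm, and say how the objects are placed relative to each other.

A is a four-legged stool. The seat is 315×255 mm, 33 mm thick, top at z = 386 mm. It stands on four square legs, each 32×32 mm in cross-section, from z = 0 to the seat underside, each flush with a corner of the seat. Four stretchers, 32 mm wide and 29 mm tall, connect adjacent legs with their undersides at z = 270 mm, each running between the inner faces of the legs it joins and aligned with the legs' outer faces on the other axis.

B is a rectangular beam 1940 mm long (x), 174 mm deep (y), 74 mm thick (z).

The beam spans the tops of two stools placed 1310 mm apart, resting at z = 386 mm.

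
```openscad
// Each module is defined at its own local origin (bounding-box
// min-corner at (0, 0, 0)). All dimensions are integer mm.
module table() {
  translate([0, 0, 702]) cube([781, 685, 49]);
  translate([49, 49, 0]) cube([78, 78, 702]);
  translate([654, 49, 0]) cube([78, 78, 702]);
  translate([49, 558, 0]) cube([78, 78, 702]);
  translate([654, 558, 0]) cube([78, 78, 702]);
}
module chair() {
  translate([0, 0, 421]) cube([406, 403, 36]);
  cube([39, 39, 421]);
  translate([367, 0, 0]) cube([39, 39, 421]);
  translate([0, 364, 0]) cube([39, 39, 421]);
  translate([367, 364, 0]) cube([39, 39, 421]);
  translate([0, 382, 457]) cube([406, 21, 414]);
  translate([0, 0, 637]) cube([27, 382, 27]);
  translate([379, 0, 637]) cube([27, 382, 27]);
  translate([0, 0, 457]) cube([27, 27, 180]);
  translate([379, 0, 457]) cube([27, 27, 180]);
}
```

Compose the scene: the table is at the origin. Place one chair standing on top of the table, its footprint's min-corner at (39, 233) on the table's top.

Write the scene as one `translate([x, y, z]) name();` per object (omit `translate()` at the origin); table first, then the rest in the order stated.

table();
translate([39, 233, 751]) chair();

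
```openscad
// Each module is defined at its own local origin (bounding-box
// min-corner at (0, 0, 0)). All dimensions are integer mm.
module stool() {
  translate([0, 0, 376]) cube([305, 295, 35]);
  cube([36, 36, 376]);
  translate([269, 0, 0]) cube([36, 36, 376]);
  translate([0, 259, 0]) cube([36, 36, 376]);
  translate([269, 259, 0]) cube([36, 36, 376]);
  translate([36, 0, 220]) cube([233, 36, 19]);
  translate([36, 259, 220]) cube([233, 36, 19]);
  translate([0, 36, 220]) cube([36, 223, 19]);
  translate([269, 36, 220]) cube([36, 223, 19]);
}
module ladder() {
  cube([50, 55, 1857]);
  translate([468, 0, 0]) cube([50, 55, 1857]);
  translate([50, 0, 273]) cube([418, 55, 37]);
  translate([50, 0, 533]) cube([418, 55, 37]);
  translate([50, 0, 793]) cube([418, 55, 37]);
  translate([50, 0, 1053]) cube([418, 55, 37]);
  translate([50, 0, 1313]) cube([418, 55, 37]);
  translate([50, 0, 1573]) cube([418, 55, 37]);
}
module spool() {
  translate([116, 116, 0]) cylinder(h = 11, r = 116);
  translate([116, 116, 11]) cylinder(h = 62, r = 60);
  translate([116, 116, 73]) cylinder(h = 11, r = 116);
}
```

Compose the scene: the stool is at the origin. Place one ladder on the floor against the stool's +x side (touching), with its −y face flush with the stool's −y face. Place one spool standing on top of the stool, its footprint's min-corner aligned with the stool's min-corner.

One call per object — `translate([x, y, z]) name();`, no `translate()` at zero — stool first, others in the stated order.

stool();
translate([305, 0, 0]) ladder();
translate([0, 0, 411]) spool();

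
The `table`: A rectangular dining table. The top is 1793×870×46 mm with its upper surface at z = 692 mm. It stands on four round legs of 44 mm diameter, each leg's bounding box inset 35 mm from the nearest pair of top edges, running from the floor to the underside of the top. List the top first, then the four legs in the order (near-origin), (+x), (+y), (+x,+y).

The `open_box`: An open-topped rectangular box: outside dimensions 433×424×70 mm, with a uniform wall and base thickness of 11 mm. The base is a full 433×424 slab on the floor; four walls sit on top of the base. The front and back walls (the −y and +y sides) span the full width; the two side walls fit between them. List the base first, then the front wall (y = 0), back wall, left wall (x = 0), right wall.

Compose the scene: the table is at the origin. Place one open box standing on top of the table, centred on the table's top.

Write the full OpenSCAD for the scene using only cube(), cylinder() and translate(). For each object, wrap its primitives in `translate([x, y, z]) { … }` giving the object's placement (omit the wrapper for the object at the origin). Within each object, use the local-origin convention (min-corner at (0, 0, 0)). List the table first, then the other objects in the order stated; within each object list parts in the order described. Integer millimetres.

translate([0, 0, 646]) cube([1793, 870, 46]);
translate([57, 57, 0]) cylinder(h = 646, r = 22);
translate([1736, 57, 0]) cylinder(h = 646, r = 22);
translate([57, 813, 0]) cylinder(h = 646, r = 22);
translate([1736, 813, 0]) cylinder(h = 646, r = 22);
translate([680, 223, 692]) {
  cube([433, 424, 11]);
  translate([0, 0, 11]) cube([433, 11, 59]);
  translate([0, 413, 11]) cube([433, 11, 59]);
  translate([0, 11, 11]) cube([11, 402, 59]);
  translate([422, 11, 11]) cube([11, 402, 59]);
}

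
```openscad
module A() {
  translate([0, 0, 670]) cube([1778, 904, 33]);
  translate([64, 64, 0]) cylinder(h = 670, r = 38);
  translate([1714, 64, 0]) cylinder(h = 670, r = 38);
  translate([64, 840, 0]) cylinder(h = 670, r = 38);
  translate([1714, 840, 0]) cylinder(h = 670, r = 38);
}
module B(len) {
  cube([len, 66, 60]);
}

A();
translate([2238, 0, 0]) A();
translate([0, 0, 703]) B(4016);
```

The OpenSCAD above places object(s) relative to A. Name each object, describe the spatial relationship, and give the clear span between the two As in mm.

A is a table. B is a beam. A beam spans the tops of two tables. The clear span between the two tables is 460 mm.

Second table starts at x = 2238; first ends at x = 1778; clear span = 2238 − 1778 = 460 mm.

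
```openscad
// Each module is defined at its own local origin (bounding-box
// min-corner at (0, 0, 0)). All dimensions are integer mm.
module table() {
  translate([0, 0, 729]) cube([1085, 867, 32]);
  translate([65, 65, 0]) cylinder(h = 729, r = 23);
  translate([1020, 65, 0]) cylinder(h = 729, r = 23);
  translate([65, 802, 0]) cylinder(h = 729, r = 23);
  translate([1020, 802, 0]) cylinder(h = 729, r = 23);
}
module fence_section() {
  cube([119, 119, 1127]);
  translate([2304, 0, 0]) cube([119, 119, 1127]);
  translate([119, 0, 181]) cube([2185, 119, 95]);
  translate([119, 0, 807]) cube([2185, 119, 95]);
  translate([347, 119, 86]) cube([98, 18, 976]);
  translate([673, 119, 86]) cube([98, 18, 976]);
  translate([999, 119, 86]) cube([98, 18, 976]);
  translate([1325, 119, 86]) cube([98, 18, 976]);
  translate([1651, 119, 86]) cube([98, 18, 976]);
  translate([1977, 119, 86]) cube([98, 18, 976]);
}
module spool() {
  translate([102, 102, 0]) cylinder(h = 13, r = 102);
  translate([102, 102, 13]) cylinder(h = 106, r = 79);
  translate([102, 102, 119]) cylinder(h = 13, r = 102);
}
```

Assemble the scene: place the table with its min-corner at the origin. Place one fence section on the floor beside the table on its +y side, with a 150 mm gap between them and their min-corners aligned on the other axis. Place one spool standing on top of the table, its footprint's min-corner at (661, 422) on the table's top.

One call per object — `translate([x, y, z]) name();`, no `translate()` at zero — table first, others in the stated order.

table();
translate([0, 1017, 0]) fence_section();
translate([661, 422, 761]) spool();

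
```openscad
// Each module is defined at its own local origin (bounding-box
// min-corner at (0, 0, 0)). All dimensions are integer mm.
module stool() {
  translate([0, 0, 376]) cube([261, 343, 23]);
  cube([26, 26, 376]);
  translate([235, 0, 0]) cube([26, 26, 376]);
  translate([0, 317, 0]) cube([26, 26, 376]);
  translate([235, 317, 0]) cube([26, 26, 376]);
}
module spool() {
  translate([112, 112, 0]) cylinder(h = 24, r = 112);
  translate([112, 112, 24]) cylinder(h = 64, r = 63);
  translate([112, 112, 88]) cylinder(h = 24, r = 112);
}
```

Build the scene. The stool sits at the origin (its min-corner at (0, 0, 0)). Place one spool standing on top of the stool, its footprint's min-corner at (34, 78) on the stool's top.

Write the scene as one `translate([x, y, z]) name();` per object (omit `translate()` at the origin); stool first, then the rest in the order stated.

stool();
translate([34, 78, 399]) spool();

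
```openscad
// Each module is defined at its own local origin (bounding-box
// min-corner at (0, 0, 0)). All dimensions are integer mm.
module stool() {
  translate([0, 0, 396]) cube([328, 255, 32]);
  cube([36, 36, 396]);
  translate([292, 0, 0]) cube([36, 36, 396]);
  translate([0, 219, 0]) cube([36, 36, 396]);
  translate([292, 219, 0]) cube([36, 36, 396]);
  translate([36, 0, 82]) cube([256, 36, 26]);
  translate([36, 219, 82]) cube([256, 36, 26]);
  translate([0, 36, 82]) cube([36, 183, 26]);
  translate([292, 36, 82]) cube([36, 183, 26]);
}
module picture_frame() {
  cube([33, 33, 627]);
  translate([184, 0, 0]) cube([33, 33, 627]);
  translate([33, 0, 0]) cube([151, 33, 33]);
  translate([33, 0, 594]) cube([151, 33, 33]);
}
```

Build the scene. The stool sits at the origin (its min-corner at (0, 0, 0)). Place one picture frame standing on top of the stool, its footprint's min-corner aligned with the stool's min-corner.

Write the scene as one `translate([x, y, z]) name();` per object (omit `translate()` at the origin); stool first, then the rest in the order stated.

stool();
translate([0, 0, 428]) picture_frame();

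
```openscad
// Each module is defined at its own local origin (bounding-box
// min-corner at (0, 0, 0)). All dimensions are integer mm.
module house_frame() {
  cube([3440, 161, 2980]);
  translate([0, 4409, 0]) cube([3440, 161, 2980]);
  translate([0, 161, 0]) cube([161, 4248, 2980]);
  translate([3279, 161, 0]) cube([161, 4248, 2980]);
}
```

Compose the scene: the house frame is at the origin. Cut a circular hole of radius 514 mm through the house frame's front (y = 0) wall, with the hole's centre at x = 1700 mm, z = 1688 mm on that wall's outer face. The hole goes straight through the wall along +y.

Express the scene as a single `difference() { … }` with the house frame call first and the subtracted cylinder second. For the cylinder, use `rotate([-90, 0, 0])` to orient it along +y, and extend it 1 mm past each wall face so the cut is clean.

difference() {
  house_frame();
  translate([1700, -1, 1688]) rotate([-90, 0, 0]) cylinder(h = 163, r = 514);
}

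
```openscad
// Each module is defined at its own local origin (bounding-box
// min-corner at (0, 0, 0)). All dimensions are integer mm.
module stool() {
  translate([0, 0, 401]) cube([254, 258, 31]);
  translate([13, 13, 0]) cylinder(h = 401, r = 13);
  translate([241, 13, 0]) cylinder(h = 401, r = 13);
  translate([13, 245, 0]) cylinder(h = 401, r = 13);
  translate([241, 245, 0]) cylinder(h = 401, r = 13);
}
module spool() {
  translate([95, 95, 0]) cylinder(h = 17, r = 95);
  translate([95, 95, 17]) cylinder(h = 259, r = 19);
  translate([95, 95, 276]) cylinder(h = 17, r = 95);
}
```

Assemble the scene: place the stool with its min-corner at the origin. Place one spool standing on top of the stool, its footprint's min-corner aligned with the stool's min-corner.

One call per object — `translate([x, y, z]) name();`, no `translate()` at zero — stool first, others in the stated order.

stool();
translate([0, 0, 432]) spool();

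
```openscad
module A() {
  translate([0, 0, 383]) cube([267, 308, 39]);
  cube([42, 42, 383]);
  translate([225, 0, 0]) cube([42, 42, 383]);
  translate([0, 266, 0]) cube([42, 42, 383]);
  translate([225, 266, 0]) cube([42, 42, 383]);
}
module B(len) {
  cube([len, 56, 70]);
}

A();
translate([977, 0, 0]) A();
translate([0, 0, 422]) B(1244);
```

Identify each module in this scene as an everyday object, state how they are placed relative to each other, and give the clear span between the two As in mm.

Second stool starts at x = 977; first ends at x = 267; clear span = 977 − 267 = 710 mm.

A is a stool. B is a beam. A beam spans the tops of two stools. The clear span between the two stools is 710 mm.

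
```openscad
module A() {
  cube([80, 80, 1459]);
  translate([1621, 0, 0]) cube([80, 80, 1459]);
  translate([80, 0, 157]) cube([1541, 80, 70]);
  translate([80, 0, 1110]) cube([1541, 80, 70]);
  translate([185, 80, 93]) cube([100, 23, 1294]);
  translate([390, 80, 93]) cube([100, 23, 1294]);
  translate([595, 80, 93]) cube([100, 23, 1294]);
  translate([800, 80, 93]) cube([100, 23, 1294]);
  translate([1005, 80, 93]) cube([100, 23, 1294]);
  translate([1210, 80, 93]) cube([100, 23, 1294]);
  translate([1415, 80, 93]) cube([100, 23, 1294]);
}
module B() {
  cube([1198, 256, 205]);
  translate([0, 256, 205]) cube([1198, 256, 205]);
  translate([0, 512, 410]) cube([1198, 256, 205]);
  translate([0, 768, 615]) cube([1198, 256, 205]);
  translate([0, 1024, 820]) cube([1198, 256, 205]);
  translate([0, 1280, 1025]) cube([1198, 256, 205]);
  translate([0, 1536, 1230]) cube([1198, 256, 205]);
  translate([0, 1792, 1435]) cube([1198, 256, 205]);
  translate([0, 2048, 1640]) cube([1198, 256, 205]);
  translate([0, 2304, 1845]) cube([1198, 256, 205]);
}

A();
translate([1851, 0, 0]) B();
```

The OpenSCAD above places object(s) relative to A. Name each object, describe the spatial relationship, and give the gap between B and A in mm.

A is a fence section. B is a staircase. The staircase is on the floor beside the fence section on its +x side. The gap between the staircase and the fence section is 150 mm.

The staircase's nearest face is 150 mm from the fence section's +x face.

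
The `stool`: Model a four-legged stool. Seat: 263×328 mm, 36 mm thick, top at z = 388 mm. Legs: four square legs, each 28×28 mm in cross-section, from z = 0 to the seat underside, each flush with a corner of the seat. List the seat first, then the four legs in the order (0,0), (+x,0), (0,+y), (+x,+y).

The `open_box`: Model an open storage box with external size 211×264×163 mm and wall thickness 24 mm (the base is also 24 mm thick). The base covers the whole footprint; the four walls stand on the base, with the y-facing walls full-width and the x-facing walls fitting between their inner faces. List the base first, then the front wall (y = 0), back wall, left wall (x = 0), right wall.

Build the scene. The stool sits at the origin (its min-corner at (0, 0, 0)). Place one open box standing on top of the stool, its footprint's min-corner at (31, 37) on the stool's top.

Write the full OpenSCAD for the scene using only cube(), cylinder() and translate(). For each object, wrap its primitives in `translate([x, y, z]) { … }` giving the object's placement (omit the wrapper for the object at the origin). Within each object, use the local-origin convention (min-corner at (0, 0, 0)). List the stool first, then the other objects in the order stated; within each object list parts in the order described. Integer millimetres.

translate([0, 0, 352]) cube([263, 328, 36]);
cube([28, 28, 352]);
translate([235, 0, 0]) cube([28, 28, 352]);
translate([0, 300, 0]) cube([28, 28, 352]);
translate([235, 300, 0]) cube([28, 28, 352]);
translate([31, 37, 388]) {
  cube([211, 264, 24]);
  translate([0, 0, 24]) cube([211, 24, 139]);
  translate([0, 240, 24]) cube([211, 24, 139]);
  translate([0, 24, 24]) cube([24, 216, 139]);
  translate([187, 24, 24]) cube([24, 216, 139]);
}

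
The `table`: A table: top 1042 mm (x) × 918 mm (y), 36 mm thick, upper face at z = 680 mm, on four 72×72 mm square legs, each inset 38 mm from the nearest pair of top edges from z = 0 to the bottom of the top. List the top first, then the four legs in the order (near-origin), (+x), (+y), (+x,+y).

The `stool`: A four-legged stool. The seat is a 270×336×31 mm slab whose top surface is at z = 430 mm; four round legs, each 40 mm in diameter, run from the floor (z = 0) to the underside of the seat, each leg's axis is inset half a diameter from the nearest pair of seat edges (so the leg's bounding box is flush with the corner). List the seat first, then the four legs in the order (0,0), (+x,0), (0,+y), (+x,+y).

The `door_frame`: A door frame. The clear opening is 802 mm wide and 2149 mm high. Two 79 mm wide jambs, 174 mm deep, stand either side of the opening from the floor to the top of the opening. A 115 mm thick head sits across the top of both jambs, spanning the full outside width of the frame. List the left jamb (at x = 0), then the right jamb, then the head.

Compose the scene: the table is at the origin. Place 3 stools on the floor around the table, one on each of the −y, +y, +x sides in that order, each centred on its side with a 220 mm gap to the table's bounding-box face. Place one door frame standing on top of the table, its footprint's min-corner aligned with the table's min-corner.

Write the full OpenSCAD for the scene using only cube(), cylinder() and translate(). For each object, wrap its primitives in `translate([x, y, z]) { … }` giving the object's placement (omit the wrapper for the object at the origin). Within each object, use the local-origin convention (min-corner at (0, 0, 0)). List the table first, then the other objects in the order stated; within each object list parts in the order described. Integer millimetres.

translate([0, 0, 644]) cube([1042, 918, 36]);
translate([38, 38, 0]) cube([72, 72, 644]);
translate([932, 38, 0]) cube([72, 72, 644]);
translate([38, 808, 0]) cube([72, 72, 644]);
translate([932, 808, 0]) cube([72, 72, 644]);
translate([386, -556, 0]) {
  translate([0, 0, 399]) cube([270, 336, 31]);
  translate([20, 20, 0]) cylinder(h = 399, r = 20);
  translate([250, 20, 0]) cylinder(h = 399, r = 20);
  translate([20, 316, 0]) cylinder(h = 399, r = 20);
  translate([250, 316, 0]) cylinder(h = 399, r = 20);
}
translate([386, 1138, 0]) {
  translate([0, 0, 399]) cube([270, 336, 31]);
  translate([20, 20, 0]) cylinder(h = 399, r = 20);
  translate([250, 20, 0]) cylinder(h = 399, r = 20);
  translate([20, 316, 0]) cylinder(h = 399, r = 20);
  translate([250, 316, 0]) cylinder(h = 399, r = 20);
}
translate([1262, 291, 0]) {
  translate([0, 0, 399]) cube([270, 336, 31]);
  translate([20, 20, 0]) cylinder(h = 399, r = 20);
  translate([250, 20, 0]) cylinder(h = 399, r = 20);
  translate([20, 316, 0]) cylinder(h = 399, r = 20);
  translate([250, 316, 0]) cylinder(h = 399, r = 20);
}
translate([0, 0, 680]) {
  cube([79, 174, 2149]);
  translate([881, 0, 0]) cube([79, 174, 2149]);
  translate([0, 0, 2149]) cube([960, 174, 115]);
}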